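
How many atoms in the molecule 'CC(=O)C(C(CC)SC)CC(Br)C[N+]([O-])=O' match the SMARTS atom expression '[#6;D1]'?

3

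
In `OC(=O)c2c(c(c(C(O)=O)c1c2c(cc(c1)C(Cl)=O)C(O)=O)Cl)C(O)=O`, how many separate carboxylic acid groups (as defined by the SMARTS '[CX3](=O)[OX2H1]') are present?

4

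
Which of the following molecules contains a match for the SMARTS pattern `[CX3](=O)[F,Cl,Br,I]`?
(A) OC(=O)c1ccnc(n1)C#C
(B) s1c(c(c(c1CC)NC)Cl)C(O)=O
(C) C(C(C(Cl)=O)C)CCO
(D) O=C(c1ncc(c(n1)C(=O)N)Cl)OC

C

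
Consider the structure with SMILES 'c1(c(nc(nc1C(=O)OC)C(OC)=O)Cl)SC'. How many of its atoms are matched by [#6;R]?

4

The query [#6;R] means: carbon that is part of a ring.
Check the 17 heavy atoms by environment: 2× n (aromatic, in 6-ring) → no; 4× c (aromatic, in 6-ring) → match; 5× C (acyclic) → no; 4× O (acyclic) → no; 1× Cl (acyclic) → no; 1× S (acyclic) → no.
That gives 4 matching atoms.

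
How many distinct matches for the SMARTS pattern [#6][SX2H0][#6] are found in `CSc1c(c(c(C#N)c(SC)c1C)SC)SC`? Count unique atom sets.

[#6][SX2H0][#6] is the SMARTS for a thioether: an aliphatic sulfur bridging two carbons with no H on the sulfur.
The molecule carries 4 separate instances of a methylthio ether (-SCH3) meeting every constraint; each maps to a distinct set of atoms, giving 4 matches.

4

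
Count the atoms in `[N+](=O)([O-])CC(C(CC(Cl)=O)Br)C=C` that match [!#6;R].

0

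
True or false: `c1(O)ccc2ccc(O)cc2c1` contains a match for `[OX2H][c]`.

True

The pattern [OX2H][c] describes a hydroxyl oxygen attached to an aromatic carbon — a phenol.
The molecule carries a hydroxyl group (-OH), whose atoms satisfy every constraint of the query, so the pattern matches.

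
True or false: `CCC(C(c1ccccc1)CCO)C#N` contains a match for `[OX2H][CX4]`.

True

The pattern [OX2H][CX4] describes a hydroxyl oxygen bound to an sp3 (X4) carbon — an aliphatic alcohol.
The molecule carries a hydroxyl group (-OH), whose atoms satisfy every constraint of the query, so the pattern matches.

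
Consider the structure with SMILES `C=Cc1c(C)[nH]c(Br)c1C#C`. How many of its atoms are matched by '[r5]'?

5

Check the 11 heavy atoms by environment: 1× n (aromatic, in 5-ring) → match; 4× c (aromatic, in 5-ring) → match; 5× C (acyclic) → no; 1× Br (acyclic) → no.
Summing the matching environments: 1 + 4 = 5 matching atoms.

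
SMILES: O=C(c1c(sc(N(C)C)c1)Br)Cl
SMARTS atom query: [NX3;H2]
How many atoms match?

0

The query [NX3;H2] means: aliphatic N with 3 total connections, two of them H — an -NH2 nitrogen (amine or amide).
Check the 12 heavy atoms by environment: 1× s (aromatic, H0, X2) → no; 3× c (aromatic, H0, X3) → no; 1× c (aromatic, H1, X3) → no; 1× C (H0, X3) → no; 1× O (H0, X1) → no; 1× Cl (H0, X1) → no; 1× N (H0, X3) → no; 2× C (H3, X4) → no; 1× Br (H0, X1) → no.
No environment satisfies the query, so 0 matching atoms.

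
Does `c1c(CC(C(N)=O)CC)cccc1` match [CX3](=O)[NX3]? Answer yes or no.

The pattern [CX3](=O)[NX3] describes a carbonyl carbon bonded to a trivalent nitrogen — an amide.
The molecule carries a primary amide (-C(=O)NH2), whose atoms satisfy every constraint of the query, so the pattern matches.

Yes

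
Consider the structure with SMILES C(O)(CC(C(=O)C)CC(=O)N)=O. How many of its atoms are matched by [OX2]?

1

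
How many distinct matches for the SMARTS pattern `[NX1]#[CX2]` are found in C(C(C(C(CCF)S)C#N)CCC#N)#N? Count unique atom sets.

3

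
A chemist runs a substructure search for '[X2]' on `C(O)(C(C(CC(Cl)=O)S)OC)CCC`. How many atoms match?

The query [X2] means: any atom with exactly two total connections (bonds + H).
Check the 14 heavy atoms by environment: 8× C (X4) → no; 1× S (X2) → match; 2× O (X2) → match; 1× C (X3) → no; 1× O (X1) → no; 1× Cl (X1) → no.
Summing the matching environments: 1 + 2 = 3 matching atoms.

3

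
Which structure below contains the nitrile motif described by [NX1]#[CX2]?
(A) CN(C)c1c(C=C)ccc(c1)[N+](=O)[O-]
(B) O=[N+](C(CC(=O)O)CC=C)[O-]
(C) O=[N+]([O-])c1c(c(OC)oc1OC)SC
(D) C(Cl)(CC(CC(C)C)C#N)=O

D

[NX1]#[CX2] describes a nitrogen triple-bonded to a two-connected carbon (a nitrile).
(A) has a nitro group (-[N+](=O)[O-]) but there is no C#N triple bond.
(B) has a nitro group (-[N+](=O)[O-]) but there is no C#N triple bond.
(C) has a nitro group (-[N+](=O)[O-]) but there is no C#N triple bond.
(D) contains a nitrile (-C#N), which satisfies every atom and bond constraint.
So the answer is (D).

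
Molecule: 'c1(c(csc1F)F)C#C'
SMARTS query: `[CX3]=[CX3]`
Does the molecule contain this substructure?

No

The pattern [CX3]=[CX3] describes a non-aromatic C=C double bond between two sp2 carbons — an alkene.
The closest candidate here is an ethynyl group (-C#CH), but the C-C bond is a triple bond, not a double bond. No other fragment satisfies the full query, so there is no match.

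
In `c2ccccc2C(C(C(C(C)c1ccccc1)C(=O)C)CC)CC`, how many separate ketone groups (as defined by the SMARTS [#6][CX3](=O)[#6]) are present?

1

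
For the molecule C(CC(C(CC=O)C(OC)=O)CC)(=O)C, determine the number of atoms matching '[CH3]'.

3

The query [CH3] means: aliphatic carbon with exactly three hydrogens.
Check the 15 heavy atoms by environment: 3× C (H2) → no; 3× C (H1) → no; 2× C (H0) → no; 4× O (H0) → no; 3× C (H3) → match.
That gives 3 matching atoms.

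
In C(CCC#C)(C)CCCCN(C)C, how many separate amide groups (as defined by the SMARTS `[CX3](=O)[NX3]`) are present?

0

[CX3](=O)[NX3] is the SMARTS for an amide: a carbonyl carbon bonded to a trivalent nitrogen.
No fragment in the molecule satisfies every constraint, giving 0 matches.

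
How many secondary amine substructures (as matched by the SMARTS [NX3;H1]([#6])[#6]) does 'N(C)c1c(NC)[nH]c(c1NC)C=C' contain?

3

[NX3;H1]([#6])[#6] is the SMARTS for a secondary amine: a trivalent nitrogen with one H, bonded to two carbons.
The molecule carries 3 separate instances of an N-methylamino group (-NHCH3) meeting every constraint; each maps to a distinct set of atoms, giving 3 matches.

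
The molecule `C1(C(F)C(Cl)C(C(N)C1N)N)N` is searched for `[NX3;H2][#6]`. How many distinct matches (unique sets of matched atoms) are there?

[NX3;H2][#6] is the SMARTS for a primary amine: a trivalent nitrogen with two H attached to carbon.
The molecule carries 4 separate instances of a primary amino group (-NH2) meeting every constraint; each maps to a distinct set of atoms, giving 4 matches.

4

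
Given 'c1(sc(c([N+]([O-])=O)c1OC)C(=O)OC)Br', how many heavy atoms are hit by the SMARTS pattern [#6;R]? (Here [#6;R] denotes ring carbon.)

The query [#6;R] means: carbon that is part of a ring.
Check the 15 heavy atoms by environment: 1× s (aromatic, in 5-ring) → no; 4× c (aromatic, in 5-ring) → match; 4× O (acyclic) → no; 3× C (acyclic) → no; 1× Br (acyclic) → no; 1× N (charge +1, acyclic) → no; 1× O (charge -1, acyclic) → no.
That gives 4 matching atoms.

4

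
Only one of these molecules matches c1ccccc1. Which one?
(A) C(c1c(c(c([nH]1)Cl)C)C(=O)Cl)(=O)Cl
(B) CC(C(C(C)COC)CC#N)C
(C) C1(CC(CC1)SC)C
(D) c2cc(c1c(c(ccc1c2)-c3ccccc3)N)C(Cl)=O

D

c1ccccc1 describes six aromatic carbons in a ring (a benzene ring).
(A) has a methyl group (-CH3) but no six-membered all-carbon aromatic ring is present.
(B) has a methyl group (-CH3) but no six-membered all-carbon aromatic ring is present.
(C) has a methyl group (-CH3) but no six-membered all-carbon aromatic ring is present.
(D) contains a phenyl ring, which satisfies every atom and bond constraint.
So the answer is (D).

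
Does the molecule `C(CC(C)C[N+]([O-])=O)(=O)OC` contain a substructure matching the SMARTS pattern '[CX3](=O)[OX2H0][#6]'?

Yes

The pattern [CX3](=O)[OX2H0][#6] describes a carbonyl carbon bonded to an oxygen that is itself bonded to carbon (no H on that O) — an ester.
The molecule carries a methyl-ester group (-C(=O)OCH3), whose atoms satisfy every constraint of the query, so the pattern matches.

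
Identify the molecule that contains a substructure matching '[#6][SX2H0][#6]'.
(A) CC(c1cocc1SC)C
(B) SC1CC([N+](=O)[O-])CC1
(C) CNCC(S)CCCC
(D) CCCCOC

A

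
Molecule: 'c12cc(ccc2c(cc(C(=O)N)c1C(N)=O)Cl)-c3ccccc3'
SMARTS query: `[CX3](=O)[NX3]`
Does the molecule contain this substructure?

Yes

The pattern [CX3](=O)[NX3] describes a carbonyl carbon bonded to a trivalent nitrogen — an amide.
The molecule carries a primary amide (-C(=O)NH2), whose atoms satisfy every constraint of the query, so the pattern matches.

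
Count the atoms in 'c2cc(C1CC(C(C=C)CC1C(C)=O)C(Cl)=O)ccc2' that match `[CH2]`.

The query [CH2] means: aliphatic carbon with exactly two hydrogens.
Check the 20 heavy atoms by environment: 3× C (H2) → match; 5× C (H1) → no; 2× C (H0) → no; 2× O (H0) → no; 1× C (H3) → no; 1× c (aromatic, H0) → no; 5× c (aromatic, H1) → no; 1× Cl (H0) → no.
That gives 3 matching atoms.

3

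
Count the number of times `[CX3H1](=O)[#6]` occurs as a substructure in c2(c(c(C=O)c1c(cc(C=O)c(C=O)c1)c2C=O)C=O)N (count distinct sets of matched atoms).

5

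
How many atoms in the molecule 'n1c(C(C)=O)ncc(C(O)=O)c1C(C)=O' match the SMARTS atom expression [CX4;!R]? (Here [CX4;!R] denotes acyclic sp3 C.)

The query [CX4;!R] means: aliphatic carbon with four total connections, not in a ring.
Check the 15 heavy atoms by environment: 2× n (aromatic, X2, in 6-ring) → no; 4× c (aromatic, X3, in 6-ring) → no; 3× C (X3, acyclic) → no; 3× O (X1, acyclic) → no; 2× C (X4, acyclic) → match; 1× O (X2, acyclic) → no.
That gives 2 matching atoms.

2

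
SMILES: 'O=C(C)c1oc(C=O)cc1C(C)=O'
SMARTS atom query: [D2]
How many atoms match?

Check the 13 heavy atoms by environment: 1× o (aromatic, D2) → match; 3× c (aromatic, D3) → no; 1× c (aromatic, D2) → match; 2× C (D3) → no; 3× O (D1) → no; 2× C (D1) → no; 1× C (D2) → match.
Summing the matching environments: 1 + 1 + 1 = 3 matching atoms.

3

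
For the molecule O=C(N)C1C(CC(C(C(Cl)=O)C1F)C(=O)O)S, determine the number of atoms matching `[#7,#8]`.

5

The query [#7,#8] means: nitrogen or oxygen (comma = OR).
Check the 17 heavy atoms by environment: 9× C → no; 1× F → no; 4× O → match; 1× S → no; 1× N → match; 1× Cl → no.
Summing the matching environments: 4 + 1 = 5 matching atoms.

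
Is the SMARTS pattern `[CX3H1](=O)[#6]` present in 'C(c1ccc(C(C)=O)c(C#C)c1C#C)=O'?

The pattern [CX3H1](=O)[#6] describes an sp2 carbon with one H, double-bonded to O and single-bonded to carbon — an aldehyde.
The molecule carries an aldehyde (-CHO), whose atoms satisfy every constraint of the query, so the pattern matches.

Yes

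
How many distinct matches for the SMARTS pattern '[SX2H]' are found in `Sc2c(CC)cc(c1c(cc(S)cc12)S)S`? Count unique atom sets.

[SX2H] is the SMARTS for a thiol: an aliphatic sulfur with two connections, one being H.
The molecule carries 4 separate instances of a thiol (-SH) meeting every constraint; each maps to a distinct set of atoms, giving 4 matches.

4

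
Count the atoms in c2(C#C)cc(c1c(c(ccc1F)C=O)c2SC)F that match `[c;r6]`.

The query [c;r6] means: aromatic carbon that belongs to a six-membered ring.
Check the 18 heavy atoms by environment: 10× c (aromatic, in 6-ring) → match; 4× C (acyclic) → no; 1× O (acyclic) → no; 2× F (acyclic) → no; 1× S (acyclic) → no.
That gives 10 matching atoms.

10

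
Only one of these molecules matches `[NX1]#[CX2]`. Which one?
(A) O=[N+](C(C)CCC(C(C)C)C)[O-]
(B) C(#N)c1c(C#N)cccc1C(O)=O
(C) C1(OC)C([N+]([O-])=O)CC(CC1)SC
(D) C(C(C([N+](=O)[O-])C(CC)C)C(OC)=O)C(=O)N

B

[NX1]#[CX2] describes a nitrogen triple-bonded to a two-connected carbon (a nitrile).
(A) has a nitro group (-[N+](=O)[O-]) but there is no C#N triple bond.
(B) contains a nitrile (-C#N), which satisfies every atom and bond constraint.
(C) has a nitro group (-[N+](=O)[O-]) but there is no C#N triple bond.
(D) has a primary amide (-C(=O)NH2) but the nitrogen is NX3, not NX1.
So the answer is (B).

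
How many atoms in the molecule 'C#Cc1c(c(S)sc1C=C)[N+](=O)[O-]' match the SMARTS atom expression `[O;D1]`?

2

Check the 13 heavy atoms by environment: 1× s (aromatic, D2) → no; 4× c (aromatic, D3) → no; 2× C (D2) → no; 2× C (D1) → no; 1× S (D1) → no; 1× N (charge +1, D3) → no; 1× O (charge -1, D1) → match; 1× O (D1) → match.
Summing the matching environments: 1 + 1 = 2 matching atoms.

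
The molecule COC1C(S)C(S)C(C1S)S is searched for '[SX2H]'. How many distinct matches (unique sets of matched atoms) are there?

4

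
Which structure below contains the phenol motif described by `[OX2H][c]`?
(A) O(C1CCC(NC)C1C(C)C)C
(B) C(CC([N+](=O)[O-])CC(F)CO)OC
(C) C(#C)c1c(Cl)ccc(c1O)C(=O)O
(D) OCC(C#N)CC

[OX2H][c] describes a hydroxyl oxygen attached to an aromatic carbon (a phenol).
(A) has a methoxy ether (-OCH3) but the oxygen has H0, not H1.
(B) has a hydroxyl group (-OH) but the -OH is on an aliphatic carbon, not an aromatic c.
(C) contains a hydroxyl group (-OH), which satisfies every atom and bond constraint.
(D) has a hydroxyl group (-OH) but the -OH is on an aliphatic carbon, not an aromatic c.
So the answer is (C).

C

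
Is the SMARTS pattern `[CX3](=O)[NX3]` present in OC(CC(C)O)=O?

The pattern [CX3](=O)[NX3] describes a carbonyl carbon bonded to a trivalent nitrogen — an amide.
The closest candidate here is a carboxylic acid group (-C(=O)OH), but the carbonyl is bonded to O, not to an NX3 nitrogen. No other fragment satisfies the full query, so there is no match.

No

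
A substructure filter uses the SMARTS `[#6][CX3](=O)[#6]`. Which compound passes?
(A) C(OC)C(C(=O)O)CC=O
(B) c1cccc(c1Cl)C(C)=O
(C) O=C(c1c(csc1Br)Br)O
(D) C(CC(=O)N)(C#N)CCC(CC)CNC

[#6][CX3](=O)[#6] describes a carbonyl carbon (no H) flanked by two carbons (a ketone).
(A) has a carboxylic acid group (-C(=O)OH) but one neighbour of the carbonyl carbon is O, not C.
(B) contains an acetyl/ketone group (-C(=O)CH3), which satisfies every atom and bond constraint.
(C) has a carboxylic acid group (-C(=O)OH) but one neighbour of the carbonyl carbon is O, not C.
(D) has a primary amide (-C(=O)NH2) but one neighbour of the carbonyl carbon is N, not C.
So the answer is (B).

B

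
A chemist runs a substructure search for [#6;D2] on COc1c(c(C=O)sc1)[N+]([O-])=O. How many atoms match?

2

Check the 12 heavy atoms by environment: 1× s (aromatic, D2) → no; 3× c (aromatic, D3) → no; 1× c (aromatic, D2) → match; 1× N (charge +1, D3) → no; 1× O (charge -1, D1) → no; 2× O (D1) → no; 1× O (D2) → no; 1× C (D1) → no; 1× C (D2) → match.
Summing the matching environments: 1 + 1 = 2 matching atoms.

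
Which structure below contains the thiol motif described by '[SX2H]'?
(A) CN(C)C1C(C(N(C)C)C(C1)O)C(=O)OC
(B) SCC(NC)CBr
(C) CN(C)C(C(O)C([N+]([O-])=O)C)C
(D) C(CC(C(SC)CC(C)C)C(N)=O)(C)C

[SX2H] describes an aliphatic sulfur with two connections, one being H (a thiol).
(A) has a hydroxyl group (-OH) but it is an -OH, not an -SH.
(B) contains a thiol (-SH), which satisfies every atom and bond constraint.
(C) has a hydroxyl group (-OH) but it is an -OH, not an -SH.
(D) has a methylthio ether (-SCH3) but the sulfur has H0 (bonded to two carbons), not H1.
So the answer is (B).

B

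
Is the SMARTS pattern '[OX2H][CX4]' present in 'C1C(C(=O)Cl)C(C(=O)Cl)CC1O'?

The pattern [OX2H][CX4] describes a hydroxyl oxygen bound to an sp3 (X4) carbon — an aliphatic alcohol.
The molecule carries a hydroxyl group (-OH), whose atoms satisfy every constraint of the query, so the pattern matches.

Yes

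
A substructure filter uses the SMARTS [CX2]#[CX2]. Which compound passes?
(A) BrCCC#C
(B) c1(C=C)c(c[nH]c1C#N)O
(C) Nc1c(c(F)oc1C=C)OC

A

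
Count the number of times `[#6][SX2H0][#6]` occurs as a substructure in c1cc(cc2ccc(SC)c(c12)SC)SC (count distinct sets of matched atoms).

3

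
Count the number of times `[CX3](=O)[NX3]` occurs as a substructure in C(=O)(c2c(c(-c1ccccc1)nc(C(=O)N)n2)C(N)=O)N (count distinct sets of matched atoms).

3

[CX3](=O)[NX3] is the SMARTS for an amide: a carbonyl carbon bonded to a trivalent nitrogen.
The molecule carries 3 separate instances of a primary amide (-C(=O)NH2) meeting every constraint; each maps to a distinct set of atoms, giving 3 matches.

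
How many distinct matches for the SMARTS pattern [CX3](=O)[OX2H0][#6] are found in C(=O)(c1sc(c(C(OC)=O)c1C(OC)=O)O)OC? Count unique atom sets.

3

[CX3](=O)[OX2H0][#6] is the SMARTS for an ester: a carbonyl carbon bonded to an oxygen that is itself bonded to carbon (no H on that O).
The molecule carries 3 separate instances of a methyl-ester group (-C(=O)OCH3) meeting every constraint; each maps to a distinct set of atoms, giving 3 matches.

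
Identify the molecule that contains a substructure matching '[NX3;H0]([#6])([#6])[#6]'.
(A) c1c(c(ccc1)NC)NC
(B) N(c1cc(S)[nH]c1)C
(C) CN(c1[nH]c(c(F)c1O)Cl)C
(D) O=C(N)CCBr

C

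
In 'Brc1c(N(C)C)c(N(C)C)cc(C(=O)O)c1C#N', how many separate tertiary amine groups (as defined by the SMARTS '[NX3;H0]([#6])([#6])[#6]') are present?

[NX3;H0]([#6])([#6])[#6] is the SMARTS for a tertiary amine: a trivalent nitrogen with no H, bonded to three carbons.
The molecule carries 2 separate instances of a dimethylamino group (-N(CH3)2) meeting every constraint; each maps to a distinct set of atoms, giving 2 matches.

2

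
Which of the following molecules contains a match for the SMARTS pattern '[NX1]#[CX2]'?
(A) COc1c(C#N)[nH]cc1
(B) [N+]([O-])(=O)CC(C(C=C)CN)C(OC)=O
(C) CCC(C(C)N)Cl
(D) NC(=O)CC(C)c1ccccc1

A

[NX1]#[CX2] describes a nitrogen triple-bonded to a two-connected carbon (a nitrile).
(A) contains a nitrile (-C#N), which satisfies every atom and bond constraint.
(B) has a primary amino group (-NH2) but the nitrogen is NX3 (three connections), not NX1 triple-bonded.
(C) has a primary amino group (-NH2) but the nitrogen is NX3 (three connections), not NX1 triple-bonded.
(D) has a primary amide (-C(=O)NH2) but the nitrogen is NX3, not NX1.
So the answer is (A).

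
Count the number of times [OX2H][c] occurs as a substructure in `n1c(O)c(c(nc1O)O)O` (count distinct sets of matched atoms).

4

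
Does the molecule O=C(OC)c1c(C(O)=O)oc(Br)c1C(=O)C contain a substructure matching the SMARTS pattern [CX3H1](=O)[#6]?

The pattern [CX3H1](=O)[#6] describes an sp2 carbon with one H, double-bonded to O and single-bonded to carbon — an aldehyde.
The closest candidate here is an acetyl/ketone group (-C(=O)CH3), but the carbonyl carbon has H0 (two carbon neighbours), not H1. No other fragment satisfies the full query, so there is no match.

No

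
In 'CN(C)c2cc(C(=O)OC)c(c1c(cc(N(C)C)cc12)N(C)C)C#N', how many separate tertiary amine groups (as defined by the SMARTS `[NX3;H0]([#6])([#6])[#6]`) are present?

[NX3;H0]([#6])([#6])[#6] is the SMARTS for a tertiary amine: a trivalent nitrogen with no H, bonded to three carbons.
The molecule carries 3 separate instances of a dimethylamino group (-N(CH3)2) meeting every constraint; each maps to a distinct set of atoms, giving 3 matches.

3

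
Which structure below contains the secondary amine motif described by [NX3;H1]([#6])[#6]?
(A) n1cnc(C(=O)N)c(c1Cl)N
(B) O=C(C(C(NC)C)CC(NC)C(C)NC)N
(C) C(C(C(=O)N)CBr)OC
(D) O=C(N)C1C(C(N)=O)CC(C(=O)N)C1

B

[NX3;H1]([#6])[#6] describes a trivalent nitrogen with one H, bonded to two carbons (a secondary amine).
(A) has a primary amide (-C(=O)NH2) but the -C(=O)NH2 nitrogen has H2, not H1.
(B) contains an N-methylamino group (-NHCH3), which satisfies every atom and bond constraint.
(C) has a primary amide (-C(=O)NH2) but the -C(=O)NH2 nitrogen has H2, not H1.
(D) has a primary amide (-C(=O)NH2) but the -C(=O)NH2 nitrogen has H2, not H1.
So the answer is (B).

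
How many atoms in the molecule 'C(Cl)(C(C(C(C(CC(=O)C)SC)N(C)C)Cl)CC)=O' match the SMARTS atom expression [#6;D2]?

2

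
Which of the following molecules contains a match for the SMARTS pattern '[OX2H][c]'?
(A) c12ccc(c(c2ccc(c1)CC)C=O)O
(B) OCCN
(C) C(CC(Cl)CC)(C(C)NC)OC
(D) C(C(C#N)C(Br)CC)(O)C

[OX2H][c] describes a hydroxyl oxygen attached to an aromatic carbon (a phenol).
(A) contains a hydroxyl group (-OH), which satisfies every atom and bond constraint.
(B) has a hydroxyl group (-OH) but the -OH is on an aliphatic carbon, not an aromatic c.
(C) has a methoxy ether (-OCH3) but the oxygen has H0, not H1.
(D) has a hydroxyl group (-OH) but the -OH is on an aliphatic carbon, not an aromatic c.
So the answer is (A).

A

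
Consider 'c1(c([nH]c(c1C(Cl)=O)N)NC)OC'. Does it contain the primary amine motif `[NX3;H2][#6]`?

Yes

The pattern [NX3;H2][#6] describes a trivalent nitrogen with two H attached to carbon — a primary amine.
The molecule carries a primary amino group (-NH2), whose atoms satisfy every constraint of the query, so the pattern matches.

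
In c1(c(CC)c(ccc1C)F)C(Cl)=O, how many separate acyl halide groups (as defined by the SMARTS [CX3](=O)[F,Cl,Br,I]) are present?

[CX3](=O)[F,Cl,Br,I] is the SMARTS for an acyl halide: a carbonyl carbon bonded to a halogen.
Exactly one fragment in the molecule meets all constraints, giving 1 match.

1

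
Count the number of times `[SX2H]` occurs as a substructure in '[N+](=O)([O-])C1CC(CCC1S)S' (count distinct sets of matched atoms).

2

[SX2H] is the SMARTS for a thiol: an aliphatic sulfur with two connections, one being H.
The molecule carries 2 separate instances of a thiol (-SH) meeting every constraint; each maps to a distinct set of atoms, giving 2 matches.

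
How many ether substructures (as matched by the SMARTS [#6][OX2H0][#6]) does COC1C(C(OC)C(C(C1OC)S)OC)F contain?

[#6][OX2H0][#6] is the SMARTS for an ether: an aliphatic oxygen bridging two carbons with no H on the oxygen.
The molecule carries 4 separate instances of a methoxy ether (-OCH3) meeting every constraint; each maps to a distinct set of atoms, giving 4 matches.

4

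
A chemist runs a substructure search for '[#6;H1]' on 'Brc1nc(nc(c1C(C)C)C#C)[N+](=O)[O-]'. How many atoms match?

2

The query [#6;H1] means: any carbon bearing exactly one hydrogen.
Check the 15 heavy atoms by environment: 2× n (aromatic, H0) → no; 4× c (aromatic, H0) → no; 1× C (H0) → no; 2× C (H1) → match; 2× C (H3) → no; 1× Br (H0) → no; 1× N (charge +1, H0) → no; 1× O (charge -1, H0) → no; 1× O (H0) → no.
That gives 2 matching atoms.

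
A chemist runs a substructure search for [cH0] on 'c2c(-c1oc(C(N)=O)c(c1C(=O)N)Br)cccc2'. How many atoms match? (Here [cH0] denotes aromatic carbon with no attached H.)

5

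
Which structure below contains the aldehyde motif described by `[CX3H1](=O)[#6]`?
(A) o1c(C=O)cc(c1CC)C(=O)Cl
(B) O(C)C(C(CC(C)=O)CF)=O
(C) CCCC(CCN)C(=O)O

A

[CX3H1](=O)[#6] describes an sp2 carbon with one H, double-bonded to O and single-bonded to carbon (an aldehyde).
(A) contains an aldehyde (-CHO), which satisfies every atom and bond constraint.
(B) has an acetyl/ketone group (-C(=O)CH3) but the carbonyl carbon has H0 (two carbon neighbours), not H1.
(C) has a carboxylic acid group (-C(=O)OH) but the carbonyl carbon has H0 and is bonded to O, not H1.
So the answer is (A).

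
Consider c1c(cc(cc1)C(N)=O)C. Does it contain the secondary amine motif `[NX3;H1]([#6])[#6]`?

The pattern [NX3;H1]([#6])[#6] describes a trivalent nitrogen with one H, bonded to two carbons — a secondary amine.
The closest candidate here is a primary amide (-C(=O)NH2), but the -C(=O)NH2 nitrogen has H2, not H1. No other fragment satisfies the full query, so there is no match.

No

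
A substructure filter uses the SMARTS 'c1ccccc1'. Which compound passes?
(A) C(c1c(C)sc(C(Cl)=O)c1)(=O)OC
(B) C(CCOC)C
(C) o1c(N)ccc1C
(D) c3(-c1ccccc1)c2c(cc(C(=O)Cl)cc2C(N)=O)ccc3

c1ccccc1 describes six aromatic carbons in a ring (a benzene ring).
(A) has a methyl group (-CH3) but no six-membered all-carbon aromatic ring is present.
(B) has a methyl group (-CH3) but no six-membered all-carbon aromatic ring is present.
(C) has a methyl group (-CH3) but no six-membered all-carbon aromatic ring is present.
(D) contains a phenyl ring, which satisfies every atom and bond constraint.
So the answer is (D).

D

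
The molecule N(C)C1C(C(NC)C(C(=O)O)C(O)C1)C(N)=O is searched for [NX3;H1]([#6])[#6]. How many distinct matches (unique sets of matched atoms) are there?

2

[NX3;H1]([#6])[#6] is the SMARTS for a secondary amine: a trivalent nitrogen with one H, bonded to two carbons.
The molecule carries 2 separate instances of an N-methylamino group (-NHCH3) meeting every constraint; each maps to a distinct set of atoms, giving 2 matches.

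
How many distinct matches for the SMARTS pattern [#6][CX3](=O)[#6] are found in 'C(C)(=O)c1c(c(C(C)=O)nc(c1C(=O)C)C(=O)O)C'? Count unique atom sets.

3

[#6][CX3](=O)[#6] is the SMARTS for a ketone: a carbonyl carbon (no H) flanked by two carbons.
The molecule carries 3 separate instances of an acetyl/ketone group (-C(=O)CH3) meeting every constraint; each maps to a distinct set of atoms, giving 3 matches.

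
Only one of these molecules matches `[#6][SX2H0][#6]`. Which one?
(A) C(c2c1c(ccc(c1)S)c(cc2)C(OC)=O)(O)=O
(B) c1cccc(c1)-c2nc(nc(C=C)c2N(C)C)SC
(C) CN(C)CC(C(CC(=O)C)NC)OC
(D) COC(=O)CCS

B

[#6][SX2H0][#6] describes an aliphatic sulfur bridging two carbons with no H on the sulfur (a thioether).
(A) has a thiol (-SH) but the sulfur has H1, not H0 bridging two carbons.
(B) contains a methylthio ether (-SCH3), which satisfies every atom and bond constraint.
(C) has a methoxy ether (-OCH3) but the bridging atom is O, not S.
(D) has a thiol (-SH) but the sulfur has H1, not H0 bridging two carbons.
So the answer is (B).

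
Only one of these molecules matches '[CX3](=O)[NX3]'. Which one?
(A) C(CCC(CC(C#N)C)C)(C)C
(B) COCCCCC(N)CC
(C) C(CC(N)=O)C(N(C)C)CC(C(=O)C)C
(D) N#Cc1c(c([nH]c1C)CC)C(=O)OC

C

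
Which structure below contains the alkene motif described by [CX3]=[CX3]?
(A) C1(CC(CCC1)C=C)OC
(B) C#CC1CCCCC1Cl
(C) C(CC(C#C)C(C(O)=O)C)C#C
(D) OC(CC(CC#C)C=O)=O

[CX3]=[CX3] describes a non-aromatic C=C double bond between two sp2 carbons (an alkene).
(A) contains a vinyl group (-CH=CH2), which satisfies every atom and bond constraint.
(B) has an ethynyl group (-C#CH) but the C-C bond is a triple bond, not a double bond.
(C) has an ethynyl group (-C#CH) but the C-C bond is a triple bond, not a double bond.
(D) has an ethynyl group (-C#CH) but the C-C bond is a triple bond, not a double bond.
So the answer is (A).

A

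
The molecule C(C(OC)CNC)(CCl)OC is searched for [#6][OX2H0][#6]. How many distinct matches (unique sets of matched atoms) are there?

2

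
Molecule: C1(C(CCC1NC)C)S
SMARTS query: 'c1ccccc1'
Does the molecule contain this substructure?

The pattern c1ccccc1 describes six aromatic carbons in a ring — a benzene ring.
The closest candidate here is a methyl group (-CH3), but no six-membered all-carbon aromatic ring is present. No other fragment satisfies the full query, so there is no match.

No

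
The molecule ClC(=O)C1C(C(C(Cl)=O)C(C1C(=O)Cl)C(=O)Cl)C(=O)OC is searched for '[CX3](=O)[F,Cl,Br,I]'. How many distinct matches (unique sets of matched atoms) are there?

[CX3](=O)[F,Cl,Br,I] is the SMARTS for an acyl halide: a carbonyl carbon bonded to a halogen.
The molecule carries 4 separate instances of an acyl chloride (-C(=O)Cl) meeting every constraint; each maps to a distinct set of atoms, giving 4 matches.

4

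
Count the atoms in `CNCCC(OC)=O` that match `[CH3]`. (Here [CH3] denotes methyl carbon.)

2

The query [CH3] means: aliphatic carbon with exactly three hydrogens.
Check the 8 heavy atoms by environment: 2× C (H2) → no; 1× C (H0) → no; 2× O (H0) → no; 2× C (H3) → match; 1× N (H1) → no.
That gives 2 matching atoms.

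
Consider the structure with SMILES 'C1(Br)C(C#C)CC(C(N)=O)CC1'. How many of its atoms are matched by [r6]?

6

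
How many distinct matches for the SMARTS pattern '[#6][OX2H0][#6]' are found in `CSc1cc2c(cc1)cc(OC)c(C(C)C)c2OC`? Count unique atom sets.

2

[#6][OX2H0][#6] is the SMARTS for an ether: an aliphatic oxygen bridging two carbons with no H on the oxygen.
The molecule carries 2 separate instances of a methoxy ether (-OCH3) meeting every constraint; each maps to a distinct set of atoms, giving 2 matches.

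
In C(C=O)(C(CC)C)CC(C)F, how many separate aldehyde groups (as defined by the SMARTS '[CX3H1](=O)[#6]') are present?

[CX3H1](=O)[#6] is the SMARTS for an aldehyde: an sp2 carbon with one H, double-bonded to O and single-bonded to carbon.
Exactly one fragment in the molecule meets all constraints, giving 1 match.

1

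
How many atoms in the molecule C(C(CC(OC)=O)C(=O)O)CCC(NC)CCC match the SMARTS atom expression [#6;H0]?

2

The query [#6;H0] means: any carbon with no attached hydrogen.
Check the 18 heavy atoms by environment: 6× C (H2) → no; 2× C (H1) → no; 2× C (H0) → match; 3× O (H0) → no; 3× C (H3) → no; 1× N (H1) → no; 1× O (H1) → no.
That gives 2 matching atoms.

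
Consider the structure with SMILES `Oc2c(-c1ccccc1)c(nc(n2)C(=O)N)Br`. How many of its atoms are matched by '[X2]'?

3

The query [X2] means: any atom with exactly two total connections (bonds + H).
Check the 17 heavy atoms by environment: 2× n (aromatic, X2) → match; 10× c (aromatic, X3) → no; 1× C (X3) → no; 1× O (X1) → no; 1× N (X3) → no; 1× Br (X1) → no; 1× O (X2) → match.
Summing the matching environments: 2 + 1 = 3 matching atoms.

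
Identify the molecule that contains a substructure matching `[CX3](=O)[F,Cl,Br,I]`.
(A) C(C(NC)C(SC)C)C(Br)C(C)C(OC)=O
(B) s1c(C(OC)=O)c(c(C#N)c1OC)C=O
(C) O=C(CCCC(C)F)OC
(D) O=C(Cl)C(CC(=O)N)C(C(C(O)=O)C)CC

D

[CX3](=O)[F,Cl,Br,I] describes a carbonyl carbon bonded to a halogen (an acyl halide).
(A) has a methyl-ester group (-C(=O)OCH3) but the carbonyl is bonded to -O-C, not to a halogen.
(B) has a methyl-ester group (-C(=O)OCH3) but the carbonyl is bonded to -O-C, not to a halogen.
(C) has a methyl-ester group (-C(=O)OCH3) but the carbonyl is bonded to -O-C, not to a halogen.
(D) contains an acyl chloride (-C(=O)Cl), which satisfies every atom and bond constraint.
So the answer is (D).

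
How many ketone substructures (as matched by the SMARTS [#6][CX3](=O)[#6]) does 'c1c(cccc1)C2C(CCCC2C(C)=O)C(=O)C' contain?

2

[#6][CX3](=O)[#6] is the SMARTS for a ketone: a carbonyl carbon (no H) flanked by two carbons.
The molecule carries 2 separate instances of an acetyl/ketone group (-C(=O)CH3) meeting every constraint; each maps to a distinct set of atoms, giving 2 matches.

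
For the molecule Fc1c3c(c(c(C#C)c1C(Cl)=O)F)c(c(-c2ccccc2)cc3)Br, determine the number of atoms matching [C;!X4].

3

The query [C;!X4] means: aliphatic carbon that does not have four total connections.
Check the 24 heavy atoms by environment: 16× c (aromatic, X3) → no; 1× Br (X1) → no; 2× C (X2) → match; 2× F (X1) → no; 1× C (X3) → match; 1× O (X1) → no; 1× Cl (X1) → no.
Summing the matching environments: 2 + 1 = 3 matching atoms.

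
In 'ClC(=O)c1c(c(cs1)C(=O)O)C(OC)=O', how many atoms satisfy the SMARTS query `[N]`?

0

Check the 15 heavy atoms by environment: 1× s (aromatic) → no; 4× c (aromatic) → no; 4× C → no; 5× O → no; 1× Cl → no.
No environment satisfies the query, so 0 matching atoms.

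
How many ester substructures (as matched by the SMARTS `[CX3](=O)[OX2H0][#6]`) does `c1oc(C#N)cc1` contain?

0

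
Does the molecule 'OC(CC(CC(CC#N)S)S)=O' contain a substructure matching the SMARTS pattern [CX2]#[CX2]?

No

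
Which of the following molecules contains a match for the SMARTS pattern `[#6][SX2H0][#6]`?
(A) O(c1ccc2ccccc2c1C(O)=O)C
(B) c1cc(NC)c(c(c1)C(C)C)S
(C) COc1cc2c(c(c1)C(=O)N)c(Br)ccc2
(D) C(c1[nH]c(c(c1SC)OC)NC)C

D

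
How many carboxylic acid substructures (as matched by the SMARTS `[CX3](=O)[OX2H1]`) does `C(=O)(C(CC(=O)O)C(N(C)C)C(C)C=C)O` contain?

[CX3](=O)[OX2H1] is the SMARTS for a carboxylic acid: an sp2 carbon double-bonded to O and single-bonded to an -OH oxygen.
The molecule carries 2 separate instances of a carboxylic acid group (-C(=O)OH) meeting every constraint; each maps to a distinct set of atoms, giving 2 matches.

2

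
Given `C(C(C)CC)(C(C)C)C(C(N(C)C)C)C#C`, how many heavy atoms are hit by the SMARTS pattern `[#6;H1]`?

6

The query [#6;H1] means: any carbon bearing exactly one hydrogen.
Check the 16 heavy atoms by environment: 7× C (H3) → no; 6× C (H1) → match; 1× C (H2) → no; 1× C (H0) → no; 1× N (H0) → no.
That gives 6 matching atoms.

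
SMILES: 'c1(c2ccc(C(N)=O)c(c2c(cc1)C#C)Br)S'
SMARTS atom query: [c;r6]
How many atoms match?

10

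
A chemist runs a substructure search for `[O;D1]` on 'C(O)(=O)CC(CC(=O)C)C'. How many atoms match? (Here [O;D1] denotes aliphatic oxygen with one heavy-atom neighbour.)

3

Check the 10 heavy atoms by environment: 2× C (D2) → no; 3× C (D3) → no; 2× C (D1) → no; 3× O (D1) → match.
That gives 3 matching atoms.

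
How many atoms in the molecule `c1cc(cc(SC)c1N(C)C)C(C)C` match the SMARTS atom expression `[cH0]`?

3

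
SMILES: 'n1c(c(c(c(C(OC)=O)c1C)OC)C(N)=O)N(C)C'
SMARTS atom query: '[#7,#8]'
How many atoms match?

7

Check the 19 heavy atoms by environment: 1× n (aromatic) → match; 5× c (aromatic) → no; 7× C → no; 4× O → match; 2× N → match.
Summing the matching environments: 1 + 4 + 2 = 7 matching atoms.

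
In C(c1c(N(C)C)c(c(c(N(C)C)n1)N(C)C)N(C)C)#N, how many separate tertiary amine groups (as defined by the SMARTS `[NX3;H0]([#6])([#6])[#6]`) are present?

4

[NX3;H0]([#6])([#6])[#6] is the SMARTS for a tertiary amine: a trivalent nitrogen with no H, bonded to three carbons.
The molecule carries 4 separate instances of a dimethylamino group (-N(CH3)2) meeting every constraint; each maps to a distinct set of atoms, giving 4 matches.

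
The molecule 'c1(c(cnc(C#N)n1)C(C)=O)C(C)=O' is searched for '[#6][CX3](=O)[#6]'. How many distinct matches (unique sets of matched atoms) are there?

2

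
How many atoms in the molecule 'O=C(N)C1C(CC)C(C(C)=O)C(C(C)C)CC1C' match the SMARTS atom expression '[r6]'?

6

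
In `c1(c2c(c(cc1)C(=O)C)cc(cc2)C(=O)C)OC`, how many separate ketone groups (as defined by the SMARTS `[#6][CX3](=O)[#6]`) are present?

2

[#6][CX3](=O)[#6] is the SMARTS for a ketone: a carbonyl carbon (no H) flanked by two carbons.
The molecule carries 2 separate instances of an acetyl/ketone group (-C(=O)CH3) meeting every constraint; each maps to a distinct set of atoms, giving 2 matches.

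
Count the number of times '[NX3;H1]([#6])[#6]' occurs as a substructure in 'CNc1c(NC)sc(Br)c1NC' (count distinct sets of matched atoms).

[NX3;H1]([#6])[#6] is the SMARTS for a secondary amine: a trivalent nitrogen with one H, bonded to two carbons.
The molecule carries 3 separate instances of an N-methylamino group (-NHCH3) meeting every constraint; each maps to a distinct set of atoms, giving 3 matches.

3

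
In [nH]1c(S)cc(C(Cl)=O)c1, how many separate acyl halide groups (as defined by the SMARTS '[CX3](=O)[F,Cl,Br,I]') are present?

1

[CX3](=O)[F,Cl,Br,I] is the SMARTS for an acyl halide: a carbonyl carbon bonded to a halogen.
Exactly one fragment in the molecule meets all constraints, giving 1 match.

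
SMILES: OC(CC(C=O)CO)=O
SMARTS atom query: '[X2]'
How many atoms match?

Check the 9 heavy atoms by environment: 3× C (X4) → no; 2× O (X2) → match; 2× C (X3) → no; 2× O (X1) → no.
That gives 2 matching atoms.

2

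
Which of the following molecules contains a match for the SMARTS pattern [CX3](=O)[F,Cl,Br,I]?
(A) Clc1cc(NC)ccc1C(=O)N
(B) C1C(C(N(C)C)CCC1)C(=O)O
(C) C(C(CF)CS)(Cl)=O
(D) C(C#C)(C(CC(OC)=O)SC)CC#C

C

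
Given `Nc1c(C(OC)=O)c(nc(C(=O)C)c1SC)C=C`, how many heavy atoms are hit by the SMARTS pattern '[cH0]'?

The query [cH0] means: aromatic carbon with no attached hydrogen (substituted or ring-fusion).
Check the 18 heavy atoms by environment: 1× n (aromatic, H0) → no; 5× c (aromatic, H0) → match; 1× S (H0) → no; 3× C (H3) → no; 1× N (H2) → no; 2× C (H0) → no; 3× O (H0) → no; 1× C (H1) → no; 1× C (H2) → no.
That gives 5 matching atoms.

5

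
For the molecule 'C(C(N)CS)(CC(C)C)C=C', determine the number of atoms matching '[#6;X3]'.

2

The query [#6;X3] means: any carbon (aromatic or not) with three total connections.
Check the 11 heavy atoms by environment: 7× C (X4) → no; 2× C (X3) → match; 1× S (X2) → no; 1× N (X3) → no.
That gives 2 matching atoms.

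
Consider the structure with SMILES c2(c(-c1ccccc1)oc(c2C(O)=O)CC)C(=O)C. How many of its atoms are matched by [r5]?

5

Check the 19 heavy atoms by environment: 1× o (aromatic, in 5-ring) → match; 4× c (aromatic, in 5-ring) → match; 6× c (aromatic, in 6-ring) → no; 5× C (acyclic) → no; 3× O (acyclic) → no.
Summing the matching environments: 1 + 4 = 5 matching atoms.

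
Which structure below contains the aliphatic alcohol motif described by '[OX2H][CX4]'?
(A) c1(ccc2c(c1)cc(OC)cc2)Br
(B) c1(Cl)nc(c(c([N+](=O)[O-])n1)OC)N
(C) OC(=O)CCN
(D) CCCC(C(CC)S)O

[OX2H][CX4] describes a hydroxyl oxygen bound to an sp3 (X4) carbon (an aliphatic alcohol).
(A) has a methoxy ether (-OCH3) but the oxygen has H0 (ether), not H1.
(B) has a methoxy ether (-OCH3) but the oxygen has H0 (ether), not H1.
(C) has a carboxylic acid group (-C(=O)OH) but the -OH is on a CX3 carbonyl carbon, not a CX4 carbon.
(D) contains a hydroxyl group (-OH), which satisfies every atom and bond constraint.
So the answer is (D).

D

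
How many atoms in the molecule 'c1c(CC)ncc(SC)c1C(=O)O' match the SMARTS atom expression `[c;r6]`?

The query [c;r6] means: aromatic carbon that belongs to a six-membered ring.
Check the 13 heavy atoms by environment: 1× n (aromatic, in 6-ring) → no; 5× c (aromatic, in 6-ring) → match; 4× C (acyclic) → no; 2× O (acyclic) → no; 1× S (acyclic) → no.
That gives 5 matching atoms.

5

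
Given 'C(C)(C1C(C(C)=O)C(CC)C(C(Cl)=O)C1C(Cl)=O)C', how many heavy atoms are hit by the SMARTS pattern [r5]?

The query [r5] means: r5 matches atoms in a five-membered ring.
Check the 19 heavy atoms by environment: 5× C (in 5-ring) → match; 9× C (acyclic) → no; 3× O (acyclic) → no; 2× Cl (acyclic) → no.
That gives 5 matching atoms.

5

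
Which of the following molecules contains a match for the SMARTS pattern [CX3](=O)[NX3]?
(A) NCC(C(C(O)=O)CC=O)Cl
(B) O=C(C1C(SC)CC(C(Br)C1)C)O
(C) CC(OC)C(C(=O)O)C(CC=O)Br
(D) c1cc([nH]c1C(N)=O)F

D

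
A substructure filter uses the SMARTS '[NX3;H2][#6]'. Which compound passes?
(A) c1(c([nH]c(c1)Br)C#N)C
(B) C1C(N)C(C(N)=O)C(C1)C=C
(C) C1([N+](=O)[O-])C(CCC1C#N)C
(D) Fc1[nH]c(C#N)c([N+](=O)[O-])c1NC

B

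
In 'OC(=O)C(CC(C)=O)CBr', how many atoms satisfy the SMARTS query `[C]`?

The query [C] means: uppercase C matches aliphatic (non-aromatic) carbon only.
Check the 10 heavy atoms by environment: 6× C → match; 3× O → no; 1× Br → no.
That gives 6 matching atoms.

6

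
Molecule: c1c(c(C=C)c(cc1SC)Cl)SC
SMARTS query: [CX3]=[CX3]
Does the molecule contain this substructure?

The pattern [CX3]=[CX3] describes a non-aromatic C=C double bond between two sp2 carbons — an alkene.
The molecule carries a vinyl group (-CH=CH2), whose atoms satisfy every constraint of the query, so the pattern matches.

Yes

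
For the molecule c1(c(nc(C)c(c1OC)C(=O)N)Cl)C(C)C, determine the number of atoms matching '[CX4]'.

5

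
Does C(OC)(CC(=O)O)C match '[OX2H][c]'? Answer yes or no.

No

The pattern [OX2H][c] describes a hydroxyl oxygen attached to an aromatic carbon — a phenol.
The closest candidate here is a methoxy ether (-OCH3), but the oxygen has H0, not H1. No other fragment satisfies the full query, so there is no match.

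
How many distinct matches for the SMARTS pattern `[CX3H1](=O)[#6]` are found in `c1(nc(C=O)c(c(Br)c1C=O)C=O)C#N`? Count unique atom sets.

[CX3H1](=O)[#6] is the SMARTS for an aldehyde: an sp2 carbon with one H, double-bonded to O and single-bonded to carbon.
The molecule carries 3 separate instances of an aldehyde (-CHO) meeting every constraint; each maps to a distinct set of atoms, giving 3 matches.

3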